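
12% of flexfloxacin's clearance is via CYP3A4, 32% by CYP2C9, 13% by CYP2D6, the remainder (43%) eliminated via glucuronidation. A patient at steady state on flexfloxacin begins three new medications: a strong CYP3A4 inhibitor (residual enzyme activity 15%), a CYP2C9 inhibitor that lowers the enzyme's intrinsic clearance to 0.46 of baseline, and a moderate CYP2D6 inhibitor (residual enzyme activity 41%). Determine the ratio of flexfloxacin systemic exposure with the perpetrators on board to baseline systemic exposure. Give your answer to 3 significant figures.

The CYP3A4 pathway (12% of clearance) falls to 0.15× activity: 0.12 × 0.15 = 0.018.
The CYP2C9 pathway (32% of clearance) falls to 0.46× activity: 0.32 × 0.46 = 0.1472.
The CYP2D6 pathway (13% of clearance) falls to 0.41× activity: 0.13 × 0.41 = 0.0533.
The remaining 43% of clearance is unaffected.
Relative clearance = 0.018 + 0.1472 + 0.0533 + 0.43 = 0.6485.
Net systemic exposure ratio = 1 / 0.6485 = 1.54.

1.54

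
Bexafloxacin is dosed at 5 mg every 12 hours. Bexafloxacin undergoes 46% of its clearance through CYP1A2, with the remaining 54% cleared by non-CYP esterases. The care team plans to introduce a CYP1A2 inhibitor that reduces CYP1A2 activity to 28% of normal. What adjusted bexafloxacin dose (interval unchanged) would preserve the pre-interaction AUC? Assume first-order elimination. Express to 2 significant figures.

3.3 mg

CYP1A2: 0.46 × 0.28 = 0.1288
Other: 0.54 (unchanged)
CL_new/CL_old = 0.1288 + 0.54 = 0.6688.
To maintain the same steady-state level, dose must scale with clearance: new dose = 5 × 0.6688 = 3.3 mg.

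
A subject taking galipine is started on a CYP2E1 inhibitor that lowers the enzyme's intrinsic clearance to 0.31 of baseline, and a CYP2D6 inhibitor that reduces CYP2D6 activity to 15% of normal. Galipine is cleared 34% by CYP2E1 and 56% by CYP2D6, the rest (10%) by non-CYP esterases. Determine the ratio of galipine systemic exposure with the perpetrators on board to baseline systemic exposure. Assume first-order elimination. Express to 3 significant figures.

CYP2E1: 0.34 × 0.31 = 0.1054
CYP2D6: 0.56 × 0.15 = 0.084
Other: 0.1 (unchanged)
Relative clearance = 0.1054 + 0.084 + 0.1 = 0.2894.
Because systemic exposure varies inversely with clearance, the combined effect is 1 / 0.2894 = 3.46.

3.46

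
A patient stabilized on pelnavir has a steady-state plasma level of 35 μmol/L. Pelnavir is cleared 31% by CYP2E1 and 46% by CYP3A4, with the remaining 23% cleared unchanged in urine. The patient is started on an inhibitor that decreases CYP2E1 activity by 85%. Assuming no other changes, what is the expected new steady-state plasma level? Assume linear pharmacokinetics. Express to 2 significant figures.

48 μmol/L

The CYP2E1 pathway (31% of clearance) drops to 0.15× activity: 0.31 × 0.15 = 0.0465.
CYP3A4 (46%) and the residual 23% are unaffected.
CL_new/CL_old = 0.0465 + 0.46 + 0.23 = 0.7365.
With dosing unchanged, steady-state plasma level scales as 1/CL: 35 / 0.7365 = 48 μmol/L.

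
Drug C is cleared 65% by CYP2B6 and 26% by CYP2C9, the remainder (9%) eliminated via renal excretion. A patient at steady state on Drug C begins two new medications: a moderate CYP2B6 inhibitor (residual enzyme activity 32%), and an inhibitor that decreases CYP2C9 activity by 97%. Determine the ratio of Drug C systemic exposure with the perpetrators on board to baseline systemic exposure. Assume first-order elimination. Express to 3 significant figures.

CYP2B6: 0.65 × 0.32 = 0.208
CYP2C9: 0.26 × 0.03 = 0.0078
Other: 0.09 (unchanged)
CL_new/CL_old = 0.208 + 0.0078 + 0.09 = 0.3058.
Because systemic exposure varies inversely with clearance, the combined effect is 1 / 0.3058 = 3.27.

3.27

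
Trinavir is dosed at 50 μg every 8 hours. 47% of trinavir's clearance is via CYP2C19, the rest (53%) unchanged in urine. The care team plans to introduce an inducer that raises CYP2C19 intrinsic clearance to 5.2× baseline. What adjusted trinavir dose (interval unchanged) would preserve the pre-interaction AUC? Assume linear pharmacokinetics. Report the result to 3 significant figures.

The CYP2C19 pathway (47% of clearance) rises to 5.2× activity: 0.47 × 5.2 = 2.444.
Non-CYP routes (53%) are unchanged.
Relative clearance = 2.444 + 0.53 = 2.974.
Css,avg = (dose rate)/CL, so holding Css fixed requires dose ∝ CL: 50 × 2.974 = 149 μg.

149 μg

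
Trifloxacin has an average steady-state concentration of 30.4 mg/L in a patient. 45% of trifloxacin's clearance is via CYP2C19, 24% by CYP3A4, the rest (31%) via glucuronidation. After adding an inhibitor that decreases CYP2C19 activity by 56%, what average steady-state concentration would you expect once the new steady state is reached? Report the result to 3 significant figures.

40.6 mg/L

The CYP2C19 pathway (45% of clearance) falls to 0.44× activity: 0.45 × 0.44 = 0.198.
CYP3A4 (24%) and the residual 31% are unaffected.
Relative clearance = 0.198 + 0.24 + 0.31 = 0.748.
With dosing unchanged, average steady-state concentration scales as 1/CL: 30.4 / 0.748 = 40.6 mg/L.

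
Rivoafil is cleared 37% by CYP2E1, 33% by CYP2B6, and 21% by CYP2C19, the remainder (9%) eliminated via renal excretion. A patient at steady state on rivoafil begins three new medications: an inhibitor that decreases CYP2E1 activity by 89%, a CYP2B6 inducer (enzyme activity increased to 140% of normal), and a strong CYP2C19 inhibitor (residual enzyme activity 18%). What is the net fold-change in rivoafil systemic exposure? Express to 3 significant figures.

1.59

The CYP2E1 pathway (37% of clearance) falls to 0.11× activity: 0.37 × 0.11 = 0.0407.
The CYP2B6 pathway (33% of clearance) is boosted to 1.4× activity: 0.33 × 1.4 = 0.462.
The CYP2C19 pathway (21% of clearance) is reduced to 0.18× activity: 0.21 × 0.18 = 0.0378.
Non-CYP routes (9%) are unchanged.
Relative clearance = 0.0407 + 0.462 + 0.0378 + 0.09 = 0.6305.
Net systemic exposure ratio = 1 / 0.6305 = 1.59.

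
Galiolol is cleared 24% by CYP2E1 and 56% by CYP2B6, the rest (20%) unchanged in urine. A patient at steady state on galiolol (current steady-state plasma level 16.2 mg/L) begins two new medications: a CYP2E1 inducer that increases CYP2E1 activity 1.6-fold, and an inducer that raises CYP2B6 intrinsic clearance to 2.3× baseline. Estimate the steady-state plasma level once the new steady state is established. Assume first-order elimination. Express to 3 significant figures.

CYP2E1: 0.24 × 1.6 = 0.384
CYP2B6: 0.56 × 2.3 = 1.288
Other: 0.2 (unchanged)
New clearance relative to baseline: 0.384 + 1.288 + 0.2 = 1.872.
Dividing the baseline by the relative clearance: 16.2 / 1.872 = 8.65 mg/L.

8.65 mg/L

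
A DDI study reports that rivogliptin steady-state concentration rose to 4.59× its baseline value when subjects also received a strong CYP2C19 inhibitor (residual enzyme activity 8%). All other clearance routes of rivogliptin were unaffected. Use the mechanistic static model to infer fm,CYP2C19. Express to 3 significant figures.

Write x for the fraction cleared via CYP2C19. The observed steady-state concentration change means clearance fell to 1/4.59 = 0.2179 of baseline.
Only the CYP2C19 route changed, so 0.2179 = x·0.08 + (1 − x), giving x = 0.850.

0.850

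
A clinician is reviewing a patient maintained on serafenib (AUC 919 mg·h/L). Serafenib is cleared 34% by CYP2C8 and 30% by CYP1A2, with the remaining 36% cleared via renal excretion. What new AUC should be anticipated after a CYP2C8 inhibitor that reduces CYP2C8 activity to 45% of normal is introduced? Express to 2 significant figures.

1.1 × 10³ mg·h/L

The CYP2C8 pathway (34% of clearance) falls to 0.45× activity: 0.34 × 0.45 = 0.153.
CYP1A2 (30%) and the residual 36% are unaffected.
CL_new/CL_old = 0.153 + 0.3 + 0.36 = 0.813.
AUC ∝ 1/CL, so new value = 919 / 0.813 = 1.1 × 10³ mg·h/L.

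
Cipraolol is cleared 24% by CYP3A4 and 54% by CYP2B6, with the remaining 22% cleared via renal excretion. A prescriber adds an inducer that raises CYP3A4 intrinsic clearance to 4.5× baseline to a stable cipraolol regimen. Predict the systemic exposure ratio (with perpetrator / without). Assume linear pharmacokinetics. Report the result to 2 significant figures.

The CYP3A4 pathway (24% of clearance) increases to 4.5× activity: 0.24 × 4.5 = 1.08.
CYP2B6 (54%) and the residual 22% are unaffected.
New clearance relative to baseline: 1.08 + 0.54 + 0.22 = 1.84.
Systemic exposure is inversely proportional to clearance, so the fold-change is 1 / 1.84 = 0.54.

0.54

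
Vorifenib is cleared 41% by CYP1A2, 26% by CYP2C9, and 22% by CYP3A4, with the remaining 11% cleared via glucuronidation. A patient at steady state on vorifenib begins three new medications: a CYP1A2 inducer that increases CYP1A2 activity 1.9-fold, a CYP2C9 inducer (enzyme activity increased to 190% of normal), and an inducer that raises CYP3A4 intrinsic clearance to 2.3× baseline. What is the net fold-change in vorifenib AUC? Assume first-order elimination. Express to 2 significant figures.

CYP1A2: 0.41 × 1.9 = 0.779
CYP2C9: 0.26 × 1.9 = 0.494
CYP3A4: 0.22 × 2.3 = 0.506
Other: 0.11 (unchanged)
Relative clearance = 0.779 + 0.494 + 0.506 + 0.11 = 1.889.
Net AUC ratio = 1 / 1.889 = 0.53.

0.53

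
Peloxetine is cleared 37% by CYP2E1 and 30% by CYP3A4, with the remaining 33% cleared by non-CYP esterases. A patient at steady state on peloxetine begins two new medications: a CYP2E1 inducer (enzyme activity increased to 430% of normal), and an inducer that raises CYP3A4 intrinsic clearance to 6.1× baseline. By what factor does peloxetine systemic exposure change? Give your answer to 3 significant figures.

0.267

The CYP2E1 pathway (37% of clearance) is boosted to 4.3× activity: 0.37 × 4.3 = 1.591.
The CYP3A4 pathway (30% of clearance) is boosted to 6.1× activity: 0.3 × 6.1 = 1.83.
Non-CYP routes (33%) are unchanged.
New clearance relative to baseline: 1.591 + 1.83 + 0.33 = 3.751.
Systemic exposure ∝ 1/CL: fold-change = 1 / 3.751 = 0.267.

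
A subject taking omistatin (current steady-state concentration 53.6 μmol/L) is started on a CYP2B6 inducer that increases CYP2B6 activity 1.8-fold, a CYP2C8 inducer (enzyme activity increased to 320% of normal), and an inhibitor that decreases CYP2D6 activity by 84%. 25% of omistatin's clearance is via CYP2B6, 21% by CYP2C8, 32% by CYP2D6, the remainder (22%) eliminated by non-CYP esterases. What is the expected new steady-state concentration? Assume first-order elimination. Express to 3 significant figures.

38.5 μmol/L

CYP2B6: 0.25 × 1.8 = 0.45
CYP2C8: 0.21 × 3.2 = 0.672
CYP2D6: 0.32 × 0.16 = 0.0512
Other: 0.22 (unchanged)
Relative clearance = 0.45 + 0.672 + 0.0512 + 0.22 = 1.3932.
New steady-state concentration = 53.6 / 1.3932 = 38.5 μmol/L (concentration scales inversely with clearance).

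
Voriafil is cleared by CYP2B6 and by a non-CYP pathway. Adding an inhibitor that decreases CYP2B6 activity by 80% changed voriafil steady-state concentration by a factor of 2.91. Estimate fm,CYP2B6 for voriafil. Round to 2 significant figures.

0.82

CL'/CL = 1 / 2.91 = 0.3436
0.2·fm + (1 − fm) = 0.3436
fm = (0.3436 − 1) / (0.2 − 1) = 0.82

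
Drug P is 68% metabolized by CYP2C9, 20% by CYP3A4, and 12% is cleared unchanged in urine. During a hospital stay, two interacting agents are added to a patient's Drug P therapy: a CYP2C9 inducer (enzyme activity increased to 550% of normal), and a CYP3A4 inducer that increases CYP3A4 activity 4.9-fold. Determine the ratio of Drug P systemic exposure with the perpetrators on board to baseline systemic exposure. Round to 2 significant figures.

The CYP2C9 pathway (68% of clearance) is boosted to 5.5× activity: 0.68 × 5.5 = 3.74.
The CYP3A4 pathway (20% of clearance) increases to 4.9× activity: 0.2 × 4.9 = 0.98.
Non-CYP routes (12%) are unchanged.
Relative clearance = 3.74 + 0.98 + 0.12 = 4.84.
Systemic exposure ∝ 1/CL: fold-change = 1 / 4.84 = 0.21.

0.21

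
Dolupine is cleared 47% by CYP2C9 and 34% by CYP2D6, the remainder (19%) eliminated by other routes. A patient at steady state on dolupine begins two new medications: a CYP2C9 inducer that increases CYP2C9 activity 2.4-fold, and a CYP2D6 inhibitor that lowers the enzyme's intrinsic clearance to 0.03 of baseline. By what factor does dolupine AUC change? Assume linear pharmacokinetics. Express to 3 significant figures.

The CYP2C9 pathway (47% of clearance) increases to 2.4× activity: 0.47 × 2.4 = 1.128.
The CYP2D6 pathway (34% of clearance) drops to 0.03× activity: 0.34 × 0.03 = 0.0102.
Non-CYP routes (19%) are unchanged.
CL_new/CL_old = 1.128 + 0.0102 + 0.19 = 1.3282.
Net AUC ratio = 1 / 1.3282 = 0.753.

0.753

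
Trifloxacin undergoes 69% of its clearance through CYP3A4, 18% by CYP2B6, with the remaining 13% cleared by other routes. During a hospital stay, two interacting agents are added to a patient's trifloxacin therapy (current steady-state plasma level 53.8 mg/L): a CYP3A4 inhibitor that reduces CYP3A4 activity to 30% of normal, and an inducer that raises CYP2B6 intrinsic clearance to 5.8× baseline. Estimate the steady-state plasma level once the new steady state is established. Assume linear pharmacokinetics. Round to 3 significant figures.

The CYP3A4 pathway (69% of clearance) falls to 0.3× activity: 0.69 × 0.3 = 0.207.
The CYP2B6 pathway (18% of clearance) increases to 5.8× activity: 0.18 × 5.8 = 1.044.
Non-CYP routes (13%) are unchanged.
CL_new/CL_old = 0.207 + 1.044 + 0.13 = 1.381.
Steady-state plasma level ∝ 1/CL: new value = 53.8 / 1.381 = 39.0 mg/L.

39.0 mg/L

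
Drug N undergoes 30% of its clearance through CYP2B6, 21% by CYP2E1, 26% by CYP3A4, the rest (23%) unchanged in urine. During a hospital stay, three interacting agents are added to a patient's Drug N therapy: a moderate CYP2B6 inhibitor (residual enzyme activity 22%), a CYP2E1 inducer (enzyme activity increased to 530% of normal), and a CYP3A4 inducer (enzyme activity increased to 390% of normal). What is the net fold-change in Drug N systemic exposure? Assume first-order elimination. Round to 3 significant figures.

0.413

CYP2B6: 0.3 × 0.22 = 0.066
CYP2E1: 0.21 × 5.3 = 1.113
CYP3A4: 0.26 × 3.9 = 1.014
Other: 0.23 (unchanged)
Relative clearance = 0.066 + 1.113 + 1.014 + 0.23 = 2.423.
Net systemic exposure ratio = 1 / 2.423 = 0.413.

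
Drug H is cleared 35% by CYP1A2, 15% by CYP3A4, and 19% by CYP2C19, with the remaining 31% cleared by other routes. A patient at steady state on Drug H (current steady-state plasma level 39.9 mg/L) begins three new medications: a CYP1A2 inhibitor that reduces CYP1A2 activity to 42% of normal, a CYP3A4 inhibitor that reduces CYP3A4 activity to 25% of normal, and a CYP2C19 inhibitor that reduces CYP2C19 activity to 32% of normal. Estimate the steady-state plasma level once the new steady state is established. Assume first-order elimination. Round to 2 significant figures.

72 mg/L

The CYP1A2 pathway (35% of clearance) is reduced to 0.42× activity: 0.35 × 0.42 = 0.147.
The CYP3A4 pathway (15% of clearance) drops to 0.25× activity: 0.15 × 0.25 = 0.0375.
The CYP2C19 pathway (19% of clearance) drops to 0.32× activity: 0.19 × 0.32 = 0.0608.
The remaining 31% of clearance is unaffected.
Relative clearance = 0.147 + 0.0375 + 0.0608 + 0.31 = 0.5553.
New steady-state plasma level = 39.9 / 0.5553 = 72 mg/L (concentration scales inversely with clearance).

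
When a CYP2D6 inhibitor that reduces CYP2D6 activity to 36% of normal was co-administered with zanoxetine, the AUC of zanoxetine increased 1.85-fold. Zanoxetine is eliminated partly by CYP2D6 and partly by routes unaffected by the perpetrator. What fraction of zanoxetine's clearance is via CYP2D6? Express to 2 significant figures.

0.72

Let x = fm,CYP2D6. Because AUC ∝ 1/CL, relative clearance fell to 1/1.85 = 0.5405.
Only the CYP2D6 route changed, so 0.5405 = x·0.36 + (1 − x), giving x = 0.72.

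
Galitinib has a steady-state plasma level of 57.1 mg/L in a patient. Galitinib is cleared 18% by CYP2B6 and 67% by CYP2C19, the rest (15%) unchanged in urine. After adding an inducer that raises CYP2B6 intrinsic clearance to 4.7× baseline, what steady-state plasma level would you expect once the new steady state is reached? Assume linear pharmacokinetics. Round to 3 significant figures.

CYP2B6: 0.18 × 4.7 = 0.846
CYP2C19: 0.67 (unchanged)
Other: 0.15 (unchanged)
New clearance relative to baseline: 0.846 + 0.67 + 0.15 = 1.666.
Steady-state plasma level ∝ 1/CL, so new value = 57.1 / 1.666 = 34.3 mg/L.

34.3 mg/L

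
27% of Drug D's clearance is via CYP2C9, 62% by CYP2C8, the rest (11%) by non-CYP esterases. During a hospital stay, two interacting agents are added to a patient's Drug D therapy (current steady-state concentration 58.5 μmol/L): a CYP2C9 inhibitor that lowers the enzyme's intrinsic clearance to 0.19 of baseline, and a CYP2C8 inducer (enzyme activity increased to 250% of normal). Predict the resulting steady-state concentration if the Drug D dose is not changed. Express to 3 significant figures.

34.2 μmol/L

The CYP2C9 pathway (27% of clearance) drops to 0.19× activity: 0.27 × 0.19 = 0.0513.
The CYP2C8 pathway (62% of clearance) rises to 2.5× activity: 0.62 × 2.5 = 1.55.
The remaining 11% of clearance is unaffected.
CL_new/CL_old = 0.0513 + 1.55 + 0.11 = 1.7113.
New steady-state concentration = 58.5 / 1.7113 = 34.2 μmol/L (concentration scales inversely with clearance).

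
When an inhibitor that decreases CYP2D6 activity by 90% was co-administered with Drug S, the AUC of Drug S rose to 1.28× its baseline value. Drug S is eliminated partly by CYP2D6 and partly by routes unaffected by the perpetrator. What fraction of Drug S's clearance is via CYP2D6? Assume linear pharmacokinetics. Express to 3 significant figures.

0.243

Let x = fm,CYP2D6. Because AUC ∝ 1/CL, relative clearance fell to 1/1.28 = 0.7812.
Setting x·0.1 + (1 − x) = 0.7812 and solving: x = (0.7812 − 1)/(0.1 − 1) = 0.243.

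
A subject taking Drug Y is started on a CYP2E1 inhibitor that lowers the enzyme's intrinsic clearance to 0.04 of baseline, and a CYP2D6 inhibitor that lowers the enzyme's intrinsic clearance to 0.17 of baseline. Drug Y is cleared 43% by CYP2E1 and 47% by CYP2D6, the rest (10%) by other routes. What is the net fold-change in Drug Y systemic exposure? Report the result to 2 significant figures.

The CYP2E1 pathway (43% of clearance) drops to 0.04× activity: 0.43 × 0.04 = 0.0172.
The CYP2D6 pathway (47% of clearance) drops to 0.17× activity: 0.47 × 0.17 = 0.0799.
The remaining 10% of clearance is unaffected.
CL_new/CL_old = 0.0172 + 0.0799 + 0.1 = 0.1971.
Net systemic exposure ratio = 1 / 0.1971 = 5.1.

5.1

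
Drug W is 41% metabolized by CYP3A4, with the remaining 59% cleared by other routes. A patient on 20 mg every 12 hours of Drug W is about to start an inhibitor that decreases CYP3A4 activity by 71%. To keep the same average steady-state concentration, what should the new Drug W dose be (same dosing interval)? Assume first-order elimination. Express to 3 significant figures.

14.2 mg

The CYP3A4 pathway (41% of clearance) drops to 0.29× activity: 0.41 × 0.29 = 0.1189.
The remaining 59% of clearance is unaffected.
New clearance relative to baseline: 0.1189 + 0.59 = 0.7089.
Exposure is unchanged when dose changes in proportion to clearance. New dose = 20 mg × 0.7089 = 14.2 mg.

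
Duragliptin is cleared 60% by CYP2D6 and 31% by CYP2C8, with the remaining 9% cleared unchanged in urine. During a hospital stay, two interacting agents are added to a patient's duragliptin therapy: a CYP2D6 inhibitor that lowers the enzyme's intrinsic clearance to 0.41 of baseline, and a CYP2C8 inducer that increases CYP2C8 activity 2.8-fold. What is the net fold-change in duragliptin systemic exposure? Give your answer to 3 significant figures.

The CYP2D6 pathway (60% of clearance) drops to 0.41× activity: 0.6 × 0.41 = 0.246.
The CYP2C8 pathway (31% of clearance) rises to 2.8× activity: 0.31 × 2.8 = 0.868.
The remaining 9% of clearance is unaffected.
New clearance relative to baseline: 0.246 + 0.868 + 0.09 = 1.204.
Systemic exposure ∝ 1/CL: fold-change = 1 / 1.204 = 0.831.

0.831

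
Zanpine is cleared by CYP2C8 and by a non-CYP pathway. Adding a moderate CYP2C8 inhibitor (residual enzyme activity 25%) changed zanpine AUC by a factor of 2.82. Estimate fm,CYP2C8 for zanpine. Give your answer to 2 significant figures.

0.86

Let x = fm,CYP2C8. Because AUC ∝ 1/CL, relative clearance fell to 1/2.82 = 0.3546.
Only the CYP2C8 route changed, so 0.3546 = x·0.25 + (1 − x), giving x = 0.86.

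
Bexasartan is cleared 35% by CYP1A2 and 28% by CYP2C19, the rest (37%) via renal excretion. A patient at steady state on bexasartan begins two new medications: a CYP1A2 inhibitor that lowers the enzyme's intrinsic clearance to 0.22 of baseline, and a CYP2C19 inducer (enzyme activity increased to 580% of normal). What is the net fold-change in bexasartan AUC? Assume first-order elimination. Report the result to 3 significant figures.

0.483

The CYP1A2 pathway (35% of clearance) drops to 0.22× activity: 0.35 × 0.22 = 0.077.
The CYP2C19 pathway (28% of clearance) increases to 5.8× activity: 0.28 × 5.8 = 1.624.
Non-CYP routes (37%) are unchanged.
New clearance relative to baseline: 0.077 + 1.624 + 0.37 = 2.071.
Net AUC ratio = 1 / 2.071 = 0.483.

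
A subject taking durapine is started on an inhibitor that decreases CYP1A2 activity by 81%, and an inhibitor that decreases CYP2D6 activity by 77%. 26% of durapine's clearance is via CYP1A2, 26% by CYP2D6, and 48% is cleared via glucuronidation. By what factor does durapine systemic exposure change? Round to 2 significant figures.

1.7

The CYP1A2 pathway (26% of clearance) drops to 0.19× activity: 0.26 × 0.19 = 0.0494.
The CYP2D6 pathway (26% of clearance) is reduced to 0.23× activity: 0.26 × 0.23 = 0.0598.
The remaining 48% of clearance is unaffected.
New clearance relative to baseline: 0.0494 + 0.0598 + 0.48 = 0.5892.
Net systemic exposure ratio = 1 / 0.5892 = 1.7.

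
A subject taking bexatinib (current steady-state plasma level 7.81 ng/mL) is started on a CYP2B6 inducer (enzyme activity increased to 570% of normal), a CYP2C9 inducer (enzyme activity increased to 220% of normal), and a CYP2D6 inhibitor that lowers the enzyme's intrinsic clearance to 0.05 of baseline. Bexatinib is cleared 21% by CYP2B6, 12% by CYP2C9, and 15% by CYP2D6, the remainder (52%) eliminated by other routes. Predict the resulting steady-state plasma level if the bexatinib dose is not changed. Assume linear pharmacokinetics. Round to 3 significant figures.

The CYP2B6 pathway (21% of clearance) increases to 5.7× activity: 0.21 × 5.7 = 1.197.
The CYP2C9 pathway (12% of clearance) increases to 2.2× activity: 0.12 × 2.2 = 0.264.
The CYP2D6 pathway (15% of clearance) falls to 0.05× activity: 0.15 × 0.05 = 0.0075.
The remaining 52% of clearance is unaffected.
Relative clearance = 1.197 + 0.264 + 0.0075 + 0.52 = 1.9885.
Steady-state plasma level ∝ 1/CL: new value = 7.81 / 1.9885 = 3.93 ng/mL.

3.93 ng/mL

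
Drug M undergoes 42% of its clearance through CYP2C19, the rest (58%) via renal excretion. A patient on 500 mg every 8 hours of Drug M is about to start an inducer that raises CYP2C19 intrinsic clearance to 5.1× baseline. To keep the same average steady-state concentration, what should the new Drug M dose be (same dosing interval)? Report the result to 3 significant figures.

1.36 × 10³ mg

CYP2C19: 0.42 × 5.1 = 2.142
Other: 0.58 (unchanged)
Relative clearance = 2.142 + 0.58 = 2.722.
Exposure is unchanged when dose changes in proportion to clearance. New dose = 500 mg × 2.722 = 1.36 × 10³ mg.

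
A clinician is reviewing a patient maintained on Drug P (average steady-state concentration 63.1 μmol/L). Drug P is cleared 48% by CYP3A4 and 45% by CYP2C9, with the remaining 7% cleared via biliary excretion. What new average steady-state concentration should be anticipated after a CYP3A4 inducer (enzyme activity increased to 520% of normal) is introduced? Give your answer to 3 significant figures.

The CYP3A4 pathway (48% of clearance) rises to 5.2× activity: 0.48 × 5.2 = 2.496.
CYP2C9 (45%) and the residual 7% are unaffected.
CL_new/CL_old = 2.496 + 0.45 + 0.07 = 3.016.
With dosing unchanged, average steady-state concentration scales as 1/CL: 63.1 / 3.016 = 20.9 μmol/L.

20.9 μmol/L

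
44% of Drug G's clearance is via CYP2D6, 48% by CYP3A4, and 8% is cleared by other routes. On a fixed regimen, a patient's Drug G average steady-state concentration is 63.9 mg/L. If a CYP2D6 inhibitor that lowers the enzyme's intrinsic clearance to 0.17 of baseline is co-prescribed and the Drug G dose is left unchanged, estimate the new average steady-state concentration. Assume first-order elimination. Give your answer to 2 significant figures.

CYP2D6: 0.44 × 0.17 = 0.0748
CYP3A4: 0.48 (unchanged)
Other: 0.08 (unchanged)
Relative clearance = 0.0748 + 0.48 + 0.08 = 0.6348.
With dosing unchanged, average steady-state concentration scales as 1/CL: 63.9 / 0.6348 = 1.0 × 10² mg/L.

1.0 × 10² mg/L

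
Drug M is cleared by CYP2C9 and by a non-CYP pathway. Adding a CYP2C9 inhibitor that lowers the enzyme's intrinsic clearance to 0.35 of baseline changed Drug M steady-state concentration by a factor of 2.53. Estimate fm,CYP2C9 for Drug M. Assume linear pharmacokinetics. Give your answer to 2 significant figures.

Let x = fm,CYP2C9. Because steady-state concentration ∝ 1/CL, relative clearance fell to 1/2.53 = 0.3953.
Only the CYP2C9 route changed, so 0.3953 = x·0.35 + (1 − x), giving x = 0.93.

0.93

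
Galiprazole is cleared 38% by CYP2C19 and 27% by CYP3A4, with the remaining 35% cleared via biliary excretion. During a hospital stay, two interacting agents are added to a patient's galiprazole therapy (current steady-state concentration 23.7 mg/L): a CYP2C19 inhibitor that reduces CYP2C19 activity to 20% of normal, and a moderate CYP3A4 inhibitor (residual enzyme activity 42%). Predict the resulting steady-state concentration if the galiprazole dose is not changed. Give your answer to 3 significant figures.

43.9 mg/L

The CYP2C19 pathway (38% of clearance) falls to 0.2× activity: 0.38 × 0.2 = 0.076.
The CYP3A4 pathway (27% of clearance) falls to 0.42× activity: 0.27 × 0.42 = 0.1134.
Non-CYP routes (35%) are unchanged.
New clearance relative to baseline: 0.076 + 0.1134 + 0.35 = 0.5394.
New steady-state concentration = 23.7 / 0.5394 = 43.9 mg/L (concentration scales inversely with clearance).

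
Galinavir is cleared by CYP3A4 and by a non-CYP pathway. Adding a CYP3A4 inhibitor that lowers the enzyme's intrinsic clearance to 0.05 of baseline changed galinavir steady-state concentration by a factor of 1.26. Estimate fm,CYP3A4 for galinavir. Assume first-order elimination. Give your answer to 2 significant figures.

Let fm be the CYP3A4 fraction. New clearance relative to baseline = fm × 0.05 + (1 − fm).
Steady-state concentration ratio = 1 / (new CL fraction), so new CL fraction = 1 / 1.26 = 0.7937.
fm × 0.05 + 1 − fm = 0.7937  ⇒  fm × (0.05 − 1) = −0.2063  ⇒  fm = 0.22.

0.22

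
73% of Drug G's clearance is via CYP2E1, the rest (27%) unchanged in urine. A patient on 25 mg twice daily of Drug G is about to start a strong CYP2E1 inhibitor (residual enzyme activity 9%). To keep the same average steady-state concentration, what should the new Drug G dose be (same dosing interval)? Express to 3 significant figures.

The CYP2E1 pathway (73% of clearance) is reduced to 0.09× activity: 0.73 × 0.09 = 0.0657.
The remaining 27% of clearance is unaffected.
New clearance relative to baseline: 0.0657 + 0.27 = 0.3357.
Exposure is unchanged when dose changes in proportion to clearance. New dose = 25 mg × 0.3357 = 8.39 mg.

8.39 mg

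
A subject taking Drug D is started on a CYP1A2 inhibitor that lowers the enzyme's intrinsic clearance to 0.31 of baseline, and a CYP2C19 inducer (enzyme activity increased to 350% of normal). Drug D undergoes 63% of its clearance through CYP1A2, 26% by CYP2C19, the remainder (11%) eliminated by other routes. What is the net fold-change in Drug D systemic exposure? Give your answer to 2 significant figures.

0.82

CYP1A2: 0.63 × 0.31 = 0.1953
CYP2C19: 0.26 × 3.5 = 0.91
Other: 0.11 (unchanged)
New clearance relative to baseline: 0.1953 + 0.91 + 0.11 = 1.2153.
Because systemic exposure varies inversely with clearance, the combined effect is 1 / 1.2153 = 0.82.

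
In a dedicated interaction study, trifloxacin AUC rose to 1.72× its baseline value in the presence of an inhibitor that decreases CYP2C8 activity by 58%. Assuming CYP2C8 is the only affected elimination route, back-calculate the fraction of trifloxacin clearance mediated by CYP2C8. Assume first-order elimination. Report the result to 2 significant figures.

0.72

Write x for the fraction cleared via CYP2C8. The observed AUC change means clearance fell to 1/1.72 = 0.5814 of baseline.
Setting x·0.42 + (1 − x) = 0.5814 and solving: x = (0.5814 − 1)/(0.42 − 1) = 0.72.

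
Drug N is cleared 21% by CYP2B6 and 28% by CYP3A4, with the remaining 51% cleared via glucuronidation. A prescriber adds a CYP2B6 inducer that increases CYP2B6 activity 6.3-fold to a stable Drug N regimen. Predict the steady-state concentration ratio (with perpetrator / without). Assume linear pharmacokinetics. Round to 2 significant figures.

0.47

The CYP2B6 pathway (21% of clearance) is boosted to 6.3× activity: 0.21 × 6.3 = 1.323.
CYP3A4 (28%) and the residual 51% are unaffected.
CL_new/CL_old = 1.323 + 0.28 + 0.51 = 2.113.
Since steady-state concentration ∝ 1/CL, the ratio is 1 / 2.113 = 0.47.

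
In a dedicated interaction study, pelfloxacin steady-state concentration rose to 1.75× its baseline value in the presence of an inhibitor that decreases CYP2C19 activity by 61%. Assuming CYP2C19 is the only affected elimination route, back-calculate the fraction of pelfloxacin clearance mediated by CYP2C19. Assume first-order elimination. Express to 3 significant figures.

Call the CYP2C19 fraction fm. After the interaction, CL_new/CL_old = fm × 0.39 + (1 − fm).
Steady-state concentration ratio = 1 / (new CL fraction), so new CL fraction = 1 / 1.75 = 0.5714.
fm × 0.39 + 1 − fm = 0.5714  ⇒  fm × (0.39 − 1) = −0.4286  ⇒  fm = 0.703.

0.703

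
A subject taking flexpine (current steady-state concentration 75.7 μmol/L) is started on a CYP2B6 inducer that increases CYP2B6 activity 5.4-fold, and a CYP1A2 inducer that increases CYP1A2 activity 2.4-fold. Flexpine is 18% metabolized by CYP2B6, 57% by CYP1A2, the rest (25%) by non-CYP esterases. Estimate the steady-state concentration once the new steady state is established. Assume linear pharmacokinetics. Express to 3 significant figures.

29.2 μmol/L

The CYP2B6 pathway (18% of clearance) is boosted to 5.4× activity: 0.18 × 5.4 = 0.972.
The CYP1A2 pathway (57% of clearance) increases to 2.4× activity: 0.57 × 2.4 = 1.368.
Non-CYP routes (25%) are unchanged.
CL_new/CL_old = 0.972 + 1.368 + 0.25 = 2.59.
Dividing the baseline by the relative clearance: 75.7 / 2.59 = 29.2 μmol/L.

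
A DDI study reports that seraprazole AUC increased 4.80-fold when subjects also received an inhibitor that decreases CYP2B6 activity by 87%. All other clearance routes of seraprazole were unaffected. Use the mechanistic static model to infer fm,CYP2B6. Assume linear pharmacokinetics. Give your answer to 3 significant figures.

CL'/CL = 1 / 4.80 = 0.2083
0.13·fm + (1 − fm) = 0.2083
fm = (0.2083 − 1) / (0.13 − 1) = 0.910

0.910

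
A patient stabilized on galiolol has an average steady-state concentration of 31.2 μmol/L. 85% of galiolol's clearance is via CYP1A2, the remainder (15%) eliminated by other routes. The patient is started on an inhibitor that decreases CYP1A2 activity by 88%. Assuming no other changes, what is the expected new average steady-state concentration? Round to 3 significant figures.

The CYP1A2 pathway (85% of clearance) is reduced to 0.12× activity: 0.85 × 0.12 = 0.102.
The remaining 15% of clearance is unaffected.
Relative clearance = 0.102 + 0.15 = 0.252.
Average steady-state concentration ∝ 1/CL, so new value = 31.2 / 0.252 = 124 μmol/L.

124 μmol/L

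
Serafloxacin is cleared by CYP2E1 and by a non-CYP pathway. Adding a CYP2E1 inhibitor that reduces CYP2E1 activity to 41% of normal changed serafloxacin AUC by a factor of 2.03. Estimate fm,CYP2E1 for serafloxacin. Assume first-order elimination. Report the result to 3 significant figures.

Let x = fm,CYP2E1. Because AUC ∝ 1/CL, relative clearance fell to 1/2.03 = 0.4926.
Setting x·0.41 + (1 − x) = 0.4926 and solving: x = (0.4926 − 1)/(0.41 − 1) = 0.860.

0.860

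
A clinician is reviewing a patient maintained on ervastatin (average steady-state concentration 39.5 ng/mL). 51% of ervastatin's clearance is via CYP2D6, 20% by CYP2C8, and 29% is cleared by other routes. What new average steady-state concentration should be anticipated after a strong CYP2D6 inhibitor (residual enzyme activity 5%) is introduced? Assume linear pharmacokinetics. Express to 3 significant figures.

The CYP2D6 pathway (51% of clearance) is reduced to 0.05× activity: 0.51 × 0.05 = 0.0255.
CYP2C8 (20%) and the residual 29% are unaffected.
Relative clearance = 0.0255 + 0.2 + 0.29 = 0.5155.
New average steady-state concentration = baseline ÷ relative clearance = 39.5 / 0.5155 = 76.6 ng/mL.

76.6 ng/mL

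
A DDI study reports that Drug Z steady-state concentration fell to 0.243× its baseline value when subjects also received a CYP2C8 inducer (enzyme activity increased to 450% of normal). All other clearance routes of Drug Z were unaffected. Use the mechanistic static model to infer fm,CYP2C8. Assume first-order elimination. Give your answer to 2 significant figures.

0.89

CL'/CL = 1 / 0.243 = 4.115
4.5·fm + (1 − fm) = 4.115
fm = (4.115 − 1) / (4.5 − 1) = 0.89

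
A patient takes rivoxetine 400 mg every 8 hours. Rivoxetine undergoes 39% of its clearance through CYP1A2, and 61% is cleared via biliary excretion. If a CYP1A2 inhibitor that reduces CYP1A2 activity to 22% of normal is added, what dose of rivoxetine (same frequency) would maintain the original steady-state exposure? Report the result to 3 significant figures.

CYP1A2: 0.39 × 0.22 = 0.0858
Other: 0.61 (unchanged)
CL_new/CL_old = 0.0858 + 0.61 = 0.6958.
To maintain the same steady-state level, dose must scale with clearance: new dose = 400 × 0.6958 = 278 mg.

278 mg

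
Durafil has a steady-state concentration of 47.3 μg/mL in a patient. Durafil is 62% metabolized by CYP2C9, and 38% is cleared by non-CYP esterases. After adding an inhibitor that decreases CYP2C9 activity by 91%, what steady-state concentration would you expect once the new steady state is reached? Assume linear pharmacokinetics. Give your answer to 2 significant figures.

1.1 × 10² μg/mL

CYP2C9: 0.62 × 0.09 = 0.0558
Other: 0.38 (unchanged)
New clearance relative to baseline: 0.0558 + 0.38 = 0.4358.
With dosing unchanged, steady-state concentration scales as 1/CL: 47.3 / 0.4358 = 1.1 × 10² μg/mL.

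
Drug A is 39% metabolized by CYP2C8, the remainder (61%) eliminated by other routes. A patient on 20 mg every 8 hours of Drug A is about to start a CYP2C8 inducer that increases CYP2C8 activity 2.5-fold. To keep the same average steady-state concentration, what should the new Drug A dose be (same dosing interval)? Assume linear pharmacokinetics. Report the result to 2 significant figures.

32 mg

CYP2C8: 0.39 × 2.5 = 0.975
Other: 0.61 (unchanged)
CL_new/CL_old = 0.975 + 0.61 = 1.585.
To maintain the same steady-state level, dose must scale with clearance: new dose = 20 × 1.585 = 32 mg.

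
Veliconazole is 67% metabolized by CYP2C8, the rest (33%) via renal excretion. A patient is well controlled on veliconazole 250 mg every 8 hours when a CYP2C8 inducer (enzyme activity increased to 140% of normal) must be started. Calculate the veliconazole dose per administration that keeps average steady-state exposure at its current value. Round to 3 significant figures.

317 mg

The CYP2C8 pathway (67% of clearance) increases to 1.4× activity: 0.67 × 1.4 = 0.938.
The remaining 33% of clearance is unaffected.
New clearance relative to baseline: 0.938 + 0.33 = 1.268.
Css,avg = (dose rate)/CL, so holding Css fixed requires dose ∝ CL: 250 × 1.268 = 317 mg.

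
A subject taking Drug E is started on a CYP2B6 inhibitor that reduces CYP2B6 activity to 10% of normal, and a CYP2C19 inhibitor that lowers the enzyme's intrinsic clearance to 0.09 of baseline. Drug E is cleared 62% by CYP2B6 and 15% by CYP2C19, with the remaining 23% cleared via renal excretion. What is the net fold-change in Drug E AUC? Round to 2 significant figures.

The CYP2B6 pathway (62% of clearance) falls to 0.1× activity: 0.62 × 0.1 = 0.062.
The CYP2C19 pathway (15% of clearance) falls to 0.09× activity: 0.15 × 0.09 = 0.0135.
The remaining 23% of clearance is unaffected.
Relative clearance = 0.062 + 0.0135 + 0.23 = 0.3055.
AUC ∝ 1/CL: fold-change = 1 / 0.3055 = 3.3.

3.3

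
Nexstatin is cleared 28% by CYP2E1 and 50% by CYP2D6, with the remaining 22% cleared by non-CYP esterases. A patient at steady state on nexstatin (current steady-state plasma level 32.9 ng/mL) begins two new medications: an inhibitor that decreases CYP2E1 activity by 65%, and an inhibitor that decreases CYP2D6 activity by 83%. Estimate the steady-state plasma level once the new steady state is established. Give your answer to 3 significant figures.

81.6 ng/mL

The CYP2E1 pathway (28% of clearance) is reduced to 0.35× activity: 0.28 × 0.35 = 0.098.
The CYP2D6 pathway (50% of clearance) falls to 0.17× activity: 0.5 × 0.17 = 0.085.
The remaining 22% of clearance is unaffected.
New clearance relative to baseline: 0.098 + 0.085 + 0.22 = 0.403.
New steady-state plasma level = 32.9 / 0.403 = 81.6 ng/mL (concentration scales inversely with clearance).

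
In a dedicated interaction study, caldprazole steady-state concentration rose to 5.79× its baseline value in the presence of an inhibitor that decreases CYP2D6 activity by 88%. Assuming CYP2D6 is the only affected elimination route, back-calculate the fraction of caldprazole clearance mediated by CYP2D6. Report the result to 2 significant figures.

0.94

Let fm be the CYP2D6 fraction. New clearance relative to baseline = fm × 0.12 + (1 − fm).
Steady-state concentration ratio = 1 / (new CL fraction), so new CL fraction = 1 / 5.79 = 0.1727.
fm × 0.12 + 1 − fm = 0.1727  ⇒  fm × (0.12 − 1) = −0.8273  ⇒  fm = 0.94.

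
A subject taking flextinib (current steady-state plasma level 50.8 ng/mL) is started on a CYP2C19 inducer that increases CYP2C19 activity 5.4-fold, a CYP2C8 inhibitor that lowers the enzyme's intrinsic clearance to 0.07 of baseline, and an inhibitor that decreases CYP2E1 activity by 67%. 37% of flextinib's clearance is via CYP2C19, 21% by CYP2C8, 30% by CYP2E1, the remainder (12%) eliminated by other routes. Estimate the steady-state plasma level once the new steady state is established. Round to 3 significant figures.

22.8 ng/mL

The CYP2C19 pathway (37% of clearance) rises to 5.4× activity: 0.37 × 5.4 = 1.998.
The CYP2C8 pathway (21% of clearance) falls to 0.07× activity: 0.21 × 0.07 = 0.0147.
The CYP2E1 pathway (30% of clearance) is reduced to 0.33× activity: 0.3 × 0.33 = 0.099.
The remaining 12% of clearance is unaffected.
CL_new/CL_old = 1.998 + 0.0147 + 0.099 + 0.12 = 2.2317.
Steady-state plasma level ∝ 1/CL: new value = 50.8 / 2.2317 = 22.8 ng/mL.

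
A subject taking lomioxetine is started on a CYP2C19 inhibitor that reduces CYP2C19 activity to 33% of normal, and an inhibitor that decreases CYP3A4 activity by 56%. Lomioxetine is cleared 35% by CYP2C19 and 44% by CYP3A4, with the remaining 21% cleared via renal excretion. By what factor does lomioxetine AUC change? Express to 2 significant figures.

1.9

The CYP2C19 pathway (35% of clearance) is reduced to 0.33× activity: 0.35 × 0.33 = 0.1155.
The CYP3A4 pathway (44% of clearance) falls to 0.44× activity: 0.44 × 0.44 = 0.1936.
Non-CYP routes (21%) are unchanged.
New clearance relative to baseline: 0.1155 + 0.1936 + 0.21 = 0.5191.
AUC ∝ 1/CL: fold-change = 1 / 0.5191 = 1.9.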